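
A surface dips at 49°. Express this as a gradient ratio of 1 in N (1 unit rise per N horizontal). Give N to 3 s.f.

1 in 0.869

1 : N means tan θ = 1/N, so N = 1/tan 49° = 1/1.1504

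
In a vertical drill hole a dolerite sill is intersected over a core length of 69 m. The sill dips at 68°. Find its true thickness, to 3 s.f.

25.8 m

True thickness t = h · cos(dip) = 69 × cos 68°
t = 69 × 0.3746 = 25.848 m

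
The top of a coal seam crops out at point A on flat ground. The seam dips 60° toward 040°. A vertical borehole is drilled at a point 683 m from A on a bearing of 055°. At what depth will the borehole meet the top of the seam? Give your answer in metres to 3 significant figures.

1140 m

The hole lies 15° from the dip direction, so the down-dip offset is 683 × cos 15° = 659.73 m.
Depth = down-dip offset × tan(dip) = 659.73 × tan 60° = 659.73 × 1.7321
Depth = 1142.68 m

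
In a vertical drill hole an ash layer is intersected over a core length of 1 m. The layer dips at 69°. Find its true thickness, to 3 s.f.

0.358 m

True thickness t = h · cos(dip) = 1 × cos 69°
t = 1 × 0.3584 = 0.358 m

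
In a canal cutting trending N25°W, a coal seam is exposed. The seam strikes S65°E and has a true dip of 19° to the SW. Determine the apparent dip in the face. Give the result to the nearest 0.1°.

12.5°

Angle between strike (S65°E) and section (N25°W): β = 40°.
tan α = tan 19° × sin 40° = 0.3443 × 0.6428 = 0.2213
apparent dip = arctan 0.2213 = 12.48°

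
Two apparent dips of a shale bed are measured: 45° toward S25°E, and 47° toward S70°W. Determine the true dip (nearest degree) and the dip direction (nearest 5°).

true dip 57°, dip direction 205°

The two traces are lines in the plane: v₁ = (sin 155°·cos 45°, cos 155°·cos 45°, −sin 45°), v₂ = (sin 250°·cos 47°, cos 250°·cos 47°, −sin 47°).
The plane normal is n = v₁ × v₂ ∝ (-0.304, -0.672, 0.480).
Dip δ = arctan(|n_h|/n_z) = arctan(0.737/0.480) = 56.9°.
Dip direction = azimuth of (n_x, n_y) = atan2(-0.304, -0.672) = 204°.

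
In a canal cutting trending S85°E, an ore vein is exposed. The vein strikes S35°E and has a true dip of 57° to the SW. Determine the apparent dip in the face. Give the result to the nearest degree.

Angle between strike (S35°E) and section (S85°E): β = 50°.
tan α = tan 57° × sin 50° = 1.5399 × 0.7660 = 1.1796
α = arctan(1.1796) = 49.71°

50°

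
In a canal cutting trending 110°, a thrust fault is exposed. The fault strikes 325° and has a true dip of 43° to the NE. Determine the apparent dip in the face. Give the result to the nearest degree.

The section lies 35° from the strike.
tan α = tan 43° × sin 35° = 0.9325 × 0.5736 = 0.5349
α = arctan(0.5349) = 28.14°

28°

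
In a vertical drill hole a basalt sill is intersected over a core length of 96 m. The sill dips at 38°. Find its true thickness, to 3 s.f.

True thickness t = h · cos(dip) = 96 × cos 38°
t = 96 × 0.7880 = 75.649 m

75.6 m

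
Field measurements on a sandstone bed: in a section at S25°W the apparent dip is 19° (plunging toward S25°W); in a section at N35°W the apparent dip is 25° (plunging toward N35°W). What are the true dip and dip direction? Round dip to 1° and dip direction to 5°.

true dip 39°, dip direction 270°

Each apparent-dip line lies in the plane. As unit vectors (x east, y north, z up), v₁ plunges 19°→S25°W and v₂ plunges 25°→N35°W.
Cross product v₁ × v₂ gives the pole to the plane: n ∝ (-0.604, -0.000, 0.742).
True dip = arccos(n_z / |n|) = arccos(0.7757) = 39.1°.
The horizontal component of n points toward azimuth atan2(n_x, n_y) = 270°, the dip direction.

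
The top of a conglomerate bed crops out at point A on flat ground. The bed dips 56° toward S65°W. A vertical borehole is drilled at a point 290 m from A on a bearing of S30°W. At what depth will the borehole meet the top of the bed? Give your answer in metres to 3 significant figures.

The hole lies 35° from the dip direction, so the down-dip offset is 290 × cos 35° = 237.55 m.
Depth = down-dip offset × tan(dip) = 237.55 × tan 56° = 237.55 × 1.4826
Depth = 352.19 m

352 m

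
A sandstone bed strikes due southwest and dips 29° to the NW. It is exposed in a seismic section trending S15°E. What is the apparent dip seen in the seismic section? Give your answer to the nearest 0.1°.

The section lies 60° from the strike.
tan α = tan 29° × sin 60° = 0.5543 × 0.8660 = 0.4800
apparent dip = arctan 0.4800 = 25.64°

25.6°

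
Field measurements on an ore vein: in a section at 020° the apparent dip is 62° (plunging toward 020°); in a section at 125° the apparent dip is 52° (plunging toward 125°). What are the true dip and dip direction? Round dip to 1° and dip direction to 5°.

true dip 69°, dip direction 065°

The two traces are lines in the plane: v₁ = (sin 20°·cos 62°, cos 20°·cos 62°, −sin 62°), v₂ = (sin 125°·cos 52°, cos 125°·cos 52°, −sin 52°).
n = v₁ × v₂ = (0.659, 0.319, 0.279) (taken with n_z > 0).
tan δ = √(n_x²+n_y²)/n_z = 0.732/0.279, so δ = 69.1°.
Dip direction = atan2(0.659, 0.319) = 64° (azimuth of n's horizontal projection).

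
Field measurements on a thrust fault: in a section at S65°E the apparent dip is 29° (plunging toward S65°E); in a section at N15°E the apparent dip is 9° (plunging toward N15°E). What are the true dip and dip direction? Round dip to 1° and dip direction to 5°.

true dip 31°, dip direction 090°

Represent each trace as a vector plunging at its apparent dip toward its trend (east-north-up frame): v₁ = (0.793, -0.370, -0.485), v₂ = (0.256, 0.954, -0.156).
The plane normal is n = v₁ × v₂ ∝ (0.520, 0.000, 0.851).
Dip δ = arctan(|n_h|/n_z) = arctan(0.520/0.851) = 31.5°.
The horizontal component of n points toward azimuth atan2(n_x, n_y) = 90°, the dip direction.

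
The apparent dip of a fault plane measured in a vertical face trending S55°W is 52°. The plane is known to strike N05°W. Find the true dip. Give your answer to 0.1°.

55.9°

β = acute angle between strike N05°W and section S55°W = 60°.
tan δ = tan α / sin β = tan 52° / sin 60° = 1.2799 / 0.8660 = 1.4779
δ = arctan(1.4779) = 55.92°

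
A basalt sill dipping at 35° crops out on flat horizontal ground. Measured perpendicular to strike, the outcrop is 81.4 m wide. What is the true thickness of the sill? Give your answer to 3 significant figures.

46.7 m

True thickness t = w · sin(dip) = 81.4 × sin 35°
t = 81.4 × 0.5736 = 46.689 m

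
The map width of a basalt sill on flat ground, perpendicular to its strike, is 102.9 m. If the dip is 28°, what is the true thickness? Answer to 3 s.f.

48.3 m

True thickness t = w · sin(dip) = 102.9 × sin 28°
t = 102.9 × 0.4695 = 48.309 m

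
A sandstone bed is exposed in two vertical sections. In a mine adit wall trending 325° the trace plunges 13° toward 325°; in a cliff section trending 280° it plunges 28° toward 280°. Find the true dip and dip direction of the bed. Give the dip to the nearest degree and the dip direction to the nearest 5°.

Each apparent-dip line lies in the plane. As unit vectors (x east, y north, z up), v₁ plunges 13°→325° and v₂ plunges 28°→280°.
The plane normal is n = v₁ × v₂ ∝ (-0.340, -0.067, 0.608).
True dip = arccos(n_z / |n|) = arccos(0.8688) = 29.7°.
Dip direction = azimuth of (n_x, n_y) = atan2(-0.340, -0.067) = 259°.

true dip 30°, dip direction 260°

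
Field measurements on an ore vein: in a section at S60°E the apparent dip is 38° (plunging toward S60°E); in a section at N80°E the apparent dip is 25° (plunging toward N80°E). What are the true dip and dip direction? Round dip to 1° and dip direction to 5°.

Each apparent-dip line lies in the plane. As unit vectors (x east, y north, z up), v₁ plunges 38°→S60°E and v₂ plunges 25°→N80°E.
n = v₁ × v₂ = (0.263, -0.261, 0.459) (taken with n_z > 0).
Dip δ = arctan(|n_h|/n_z) = arctan(0.371/0.459) = 38.9°.
The horizontal component of n points toward azimuth atan2(n_x, n_y) = 135°, the dip direction.

true dip 39°, dip direction 135°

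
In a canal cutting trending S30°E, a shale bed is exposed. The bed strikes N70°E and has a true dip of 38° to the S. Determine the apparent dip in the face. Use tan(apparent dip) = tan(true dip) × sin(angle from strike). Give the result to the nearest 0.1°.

Angle between strike (N70°E) and section (S30°E): β = 80°.
tan(apparent dip) = tan 38° · sin 80° = 0.7694
apparent dip = arctan 0.7694 = 37.58°

37.6°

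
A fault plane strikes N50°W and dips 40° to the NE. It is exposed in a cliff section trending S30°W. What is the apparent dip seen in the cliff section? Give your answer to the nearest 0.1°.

Angle between strike (N50°W) and section (S30°W): β = 80°.
tan α = tan 40° × sin 80° = 0.8391 × 0.9848 = 0.8264
α = arctan(0.8264) = 39.57°

39.6°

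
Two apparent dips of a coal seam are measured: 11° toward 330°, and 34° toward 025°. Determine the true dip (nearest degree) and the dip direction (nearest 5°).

true dip 36°, dip direction 045°

Each apparent-dip line lies in the plane. As unit vectors (x east, y north, z up), v₁ plunges 11°→330° and v₂ plunges 34°→025°.
The plane normal is n = v₁ × v₂ ∝ (0.332, 0.341, 0.667).
tan δ = √(n_x²+n_y²)/n_z = 0.476/0.667, so δ = 35.5°.
Dip direction = azimuth of (n_x, n_y) = atan2(0.332, 0.341) = 44°.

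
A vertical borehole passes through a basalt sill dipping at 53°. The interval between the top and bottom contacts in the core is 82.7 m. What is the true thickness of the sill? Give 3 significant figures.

49.8 m

True thickness t = h · cos(dip) = 82.7 × cos 53°
t = 82.7 × 0.6018 = 49.770 m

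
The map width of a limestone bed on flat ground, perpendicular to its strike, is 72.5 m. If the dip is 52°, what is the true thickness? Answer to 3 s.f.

57.1 m

True thickness t = w · sin(dip) = 72.5 × sin 52°
t = 72.5 × 0.7880 = 57.131 m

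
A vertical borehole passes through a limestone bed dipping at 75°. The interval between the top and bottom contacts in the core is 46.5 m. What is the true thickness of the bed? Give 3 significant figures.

12.0 m

True thickness t = h · cos(dip) = 46.5 × cos 75°
t = 46.5 × 0.2588 = 12.035 m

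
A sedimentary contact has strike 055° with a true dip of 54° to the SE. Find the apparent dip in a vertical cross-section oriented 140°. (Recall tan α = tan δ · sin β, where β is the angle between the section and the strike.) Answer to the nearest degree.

54°

The section lies 85° from the strike.
tan α = tan 54° × sin 85° = 1.3764 × 0.9962 = 1.3711
apparent dip = arctan 1.3711 = 53.90°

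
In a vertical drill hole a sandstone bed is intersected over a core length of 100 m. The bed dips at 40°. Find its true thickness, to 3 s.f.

76.6 m

True thickness t = h · cos(dip) = 100 × cos 40°
t = 100 × 0.7660 = 76.604 m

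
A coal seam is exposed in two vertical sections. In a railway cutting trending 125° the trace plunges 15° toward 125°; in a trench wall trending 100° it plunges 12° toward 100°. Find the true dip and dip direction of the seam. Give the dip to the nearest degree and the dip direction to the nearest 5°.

true dip 16°, dip direction 140°

The two traces are lines in the plane: v₁ = (sin 125°·cos 15°, cos 125°·cos 15°, −sin 15°), v₂ = (sin 100°·cos 12°, cos 100°·cos 12°, −sin 12°).
Cross product v₁ × v₂ gives the pole to the plane: n ∝ (0.071, -0.085, 0.399).
True dip = arccos(n_z / |n|) = arccos(0.9636) = 15.5°.
The horizontal component of n points toward azimuth atan2(n_x, n_y) = 140°, the dip direction.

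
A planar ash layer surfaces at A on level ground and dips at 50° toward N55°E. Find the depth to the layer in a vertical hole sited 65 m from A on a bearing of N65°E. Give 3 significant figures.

76.3 m

The hole lies 10° from the dip direction, so the down-dip offset is 65 × cos 10° = 64.01 m.
Depth = down-dip offset × tan(dip) = 64.01 × tan 50° = 64.01 × 1.1918
Depth = 76.29 m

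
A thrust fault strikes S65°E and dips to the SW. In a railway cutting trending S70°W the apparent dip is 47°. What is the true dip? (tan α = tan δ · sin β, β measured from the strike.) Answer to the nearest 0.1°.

β = acute angle between strike S65°E and section S70°W = 45°.
tan δ = tan α / sin β = tan 47° / sin 45° = 1.0724 / 0.7071 = 1.5166
true dip = arctan 1.5166 = 56.60°

56.6°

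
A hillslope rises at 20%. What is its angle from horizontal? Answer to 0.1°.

tan θ = 20/100 = 0.2000
θ = arctan(0.2000) = 11.31°

11.3°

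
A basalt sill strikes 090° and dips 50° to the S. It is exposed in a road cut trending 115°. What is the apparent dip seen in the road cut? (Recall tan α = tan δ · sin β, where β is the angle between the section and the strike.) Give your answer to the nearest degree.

27°

Angle between strike (090°) and section (115°): β = 25°.
tan α = tan 50° × sin 25° = 1.1918 × 0.4226 = 0.5037
α = arctan(0.5037) = 26.73°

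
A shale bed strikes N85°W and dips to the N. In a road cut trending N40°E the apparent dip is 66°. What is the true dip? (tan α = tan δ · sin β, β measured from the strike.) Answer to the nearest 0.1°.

The section is 55° from the strike.
tan(true dip) = tan 66° / sin 55° = 2.7419
true dip = arctan 2.7419 = 69.96°

70.0°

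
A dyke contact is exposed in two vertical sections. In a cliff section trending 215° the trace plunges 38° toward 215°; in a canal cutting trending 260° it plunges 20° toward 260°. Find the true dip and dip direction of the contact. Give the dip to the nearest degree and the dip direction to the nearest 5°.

Each apparent-dip line lies in the plane. As unit vectors (x east, y north, z up), v₁ plunges 38°→215° and v₂ plunges 20°→260°.
n = v₁ × v₂ = (-0.120, -0.415, 0.524) (taken with n_z > 0).
True dip = arccos(n_z / |n|) = arccos(0.7712) = 39.5°.
The horizontal component of n points toward azimuth atan2(n_x, n_y) = 196°, the dip direction.

true dip 40°, dip direction 195°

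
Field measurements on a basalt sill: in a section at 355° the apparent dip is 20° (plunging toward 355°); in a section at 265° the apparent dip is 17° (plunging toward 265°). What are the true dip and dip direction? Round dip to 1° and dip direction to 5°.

true dip 25°, dip direction 315°

Represent each trace as a vector plunging at its apparent dip toward its trend (east-north-up frame): v₁ = (-0.082, 0.936, -0.342), v₂ = (-0.953, -0.083, -0.292).
Cross product v₁ × v₂ gives the pole to the plane: n ∝ (-0.302, 0.302, 0.899).
Dip δ = arctan(|n_h|/n_z) = arctan(0.427/0.899) = 25.4°.
The horizontal component of n points toward azimuth atan2(n_x, n_y) = 315°, the dip direction.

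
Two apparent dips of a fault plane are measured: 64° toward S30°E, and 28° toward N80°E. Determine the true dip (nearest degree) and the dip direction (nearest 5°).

true dip 64°, dip direction 155°

Each apparent-dip line lies in the plane. As unit vectors (x east, y north, z up), v₁ plunges 64°→S30°E and v₂ plunges 28°→N80°E.
Cross product v₁ × v₂ gives the pole to the plane: n ∝ (0.316, -0.679, 0.364).
True dip = arccos(n_z / |n|) = arccos(0.4370) = 64.1°.
Dip direction = azimuth of (n_x, n_y) = atan2(0.316, -0.679) = 155°.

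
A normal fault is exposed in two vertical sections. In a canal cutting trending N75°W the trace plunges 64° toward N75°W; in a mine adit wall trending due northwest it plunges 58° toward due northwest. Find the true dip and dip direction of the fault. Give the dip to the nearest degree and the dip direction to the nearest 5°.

true dip 64°, dip direction 275°

The two traces are lines in the plane: v₁ = (sin 285°·cos 64°, cos 285°·cos 64°, −sin 64°), v₂ = (sin 315°·cos 58°, cos 315°·cos 58°, −sin 58°).
Cross product v₁ × v₂ gives the pole to the plane: n ∝ (-0.241, 0.022, 0.116).
Dip δ = arctan(|n_h|/n_z) = arctan(0.242/0.116) = 64.3°.
Dip direction = azimuth of (n_x, n_y) = atan2(-0.241, 0.022) = 275°.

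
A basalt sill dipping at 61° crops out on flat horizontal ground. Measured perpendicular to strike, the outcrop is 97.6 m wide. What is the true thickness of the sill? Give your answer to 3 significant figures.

85.4 m

True thickness t = w · sin(dip) = 97.6 × sin 61°
t = 97.6 × 0.8746 = 85.363 m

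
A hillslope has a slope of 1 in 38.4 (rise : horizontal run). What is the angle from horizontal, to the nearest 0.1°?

1.5°

tan θ = 1/38.4 = 0.0260
θ = arctan(0.0260) = 1.49°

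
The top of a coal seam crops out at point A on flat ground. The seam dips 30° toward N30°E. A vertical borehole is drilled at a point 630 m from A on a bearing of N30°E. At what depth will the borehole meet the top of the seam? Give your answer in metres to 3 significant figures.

The hole is directly down-dip from the outcrop, so the down-dip offset is 630 m.
Depth = down-dip offset × tan(dip) = 630.00 × tan 30° = 630.00 × 0.5774
Depth = 363.73 m

364 m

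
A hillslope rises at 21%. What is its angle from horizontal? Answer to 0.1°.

11.9°

tan θ = 21/100 = 0.2100
θ = arctan(0.2100) = 11.86°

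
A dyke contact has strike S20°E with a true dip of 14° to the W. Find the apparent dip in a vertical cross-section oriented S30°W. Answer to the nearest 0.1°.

The strike is S20°E and the section trends S30°W; the acute angle between them is β = 50°.
tan α = tan 14° × sin 50° = 0.2493 × 0.7660 = 0.1910
α = arctan(0.1910) = 10.81°

10.8°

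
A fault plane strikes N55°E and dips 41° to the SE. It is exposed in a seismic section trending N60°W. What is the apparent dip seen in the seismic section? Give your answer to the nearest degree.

38°

Angle between strike (N55°E) and section (N60°W): β = 65°.
tan α = tan 41° × sin 65° = 0.8693 × 0.9063 = 0.7878
α = arctan(0.7878) = 38.23°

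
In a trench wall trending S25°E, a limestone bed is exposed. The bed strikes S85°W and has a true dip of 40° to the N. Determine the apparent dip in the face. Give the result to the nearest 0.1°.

The strike is S85°W and the section trends S25°E; the acute angle between them is β = 70°.
tan(apparent dip) = tan 40° · sin 70° = 0.7885
apparent dip = arctan 0.7885 = 38.26°

38.3°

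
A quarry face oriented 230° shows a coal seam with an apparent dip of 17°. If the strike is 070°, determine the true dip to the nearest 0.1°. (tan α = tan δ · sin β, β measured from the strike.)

β = acute angle between strike 070° and section 230° = 20°.
tan δ = tan α / sin β = tan 17° / sin 20° = 0.3057 / 0.3420 = 0.8939
δ = arctan(0.8939) = 41.79°

41.8°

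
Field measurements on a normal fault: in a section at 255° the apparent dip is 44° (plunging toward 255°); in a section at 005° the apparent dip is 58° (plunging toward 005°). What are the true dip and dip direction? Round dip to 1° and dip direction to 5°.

Each apparent-dip line lies in the plane. As unit vectors (x east, y north, z up), v₁ plunges 44°→255° and v₂ plunges 58°→005°.
The plane normal is n = v₁ × v₂ ∝ (-0.525, 0.621, 0.358).
tan δ = √(n_x²+n_y²)/n_z = 0.813/0.358, so δ = 66.2°.
The horizontal component of n points toward azimuth atan2(n_x, n_y) = 320°, the dip direction.

true dip 66°, dip direction 320°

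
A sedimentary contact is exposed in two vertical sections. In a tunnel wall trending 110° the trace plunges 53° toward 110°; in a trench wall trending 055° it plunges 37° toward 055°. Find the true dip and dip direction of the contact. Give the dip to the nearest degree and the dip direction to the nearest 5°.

The two traces are lines in the plane: v₁ = (sin 110°·cos 53°, cos 110°·cos 53°, −sin 53°), v₂ = (sin 55°·cos 37°, cos 55°·cos 37°, −sin 37°).
Cross product v₁ × v₂ gives the pole to the plane: n ∝ (0.490, -0.182, 0.394).
True dip = arccos(n_z / |n|) = arccos(0.6018) = 53.0°.
The horizontal component of n points toward azimuth atan2(n_x, n_y) = 110°, the dip direction.

true dip 53°, dip direction 110°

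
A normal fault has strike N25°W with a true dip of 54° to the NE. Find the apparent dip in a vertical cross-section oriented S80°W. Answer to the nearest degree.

The strike is N25°W and the section trends S80°W; the acute angle between them is β = 75°.
tan α = tan 54° × sin 75° = 1.3764 × 0.9659 = 1.3295
apparent dip = arctan 1.3295 = 53.05°

53°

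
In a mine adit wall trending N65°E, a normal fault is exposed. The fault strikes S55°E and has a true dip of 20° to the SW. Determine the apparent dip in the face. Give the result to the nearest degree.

Angle between strike (S55°E) and section (N65°E): β = 60°.
tan α = tan 20° × sin 60° = 0.3640 × 0.8660 = 0.3152
α = arctan(0.3152) = 17.50°

17°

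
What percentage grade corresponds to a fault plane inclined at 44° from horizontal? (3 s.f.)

grade % = 100 × tan 44° = 100 × 0.9657

96.6%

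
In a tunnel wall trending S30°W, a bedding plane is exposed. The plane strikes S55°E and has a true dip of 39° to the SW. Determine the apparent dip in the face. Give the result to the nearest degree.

The section lies 85° from the strike.
tan α = tan 39° × sin 85° = 0.8098 × 0.9962 = 0.8067
apparent dip = arctan 0.8067 = 38.89°

39°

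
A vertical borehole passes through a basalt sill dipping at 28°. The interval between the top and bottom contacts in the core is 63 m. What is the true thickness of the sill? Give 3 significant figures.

True thickness t = h · cos(dip) = 63 × cos 28°
t = 63 × 0.8829 = 55.626 m

55.6 m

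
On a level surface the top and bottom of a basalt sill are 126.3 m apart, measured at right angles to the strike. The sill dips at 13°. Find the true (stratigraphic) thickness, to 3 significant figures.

28.4 m

True thickness t = w · sin(dip) = 126.3 × sin 13°
t = 126.3 × 0.2250 = 28.411 m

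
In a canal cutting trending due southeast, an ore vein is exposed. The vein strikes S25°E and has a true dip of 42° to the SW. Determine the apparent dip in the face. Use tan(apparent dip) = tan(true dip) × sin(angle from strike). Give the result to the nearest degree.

The section lies 20° from the strike.
tan α = tan 42° × sin 20° = 0.9004 × 0.3420 = 0.3080
α = arctan(0.3080) = 17.12°

17°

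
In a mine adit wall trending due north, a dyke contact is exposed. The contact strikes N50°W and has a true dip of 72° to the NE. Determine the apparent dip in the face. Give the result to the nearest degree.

67°

The section lies 50° from the strike.
tan α = tan 72° × sin 50° = 3.0777 × 0.7660 = 2.3576
apparent dip = arctan 2.3576 = 67.02°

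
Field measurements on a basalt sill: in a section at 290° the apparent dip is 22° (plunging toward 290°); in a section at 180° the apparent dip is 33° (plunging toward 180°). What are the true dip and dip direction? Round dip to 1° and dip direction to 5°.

The two traces are lines in the plane: v₁ = (sin 290°·cos 22°, cos 290°·cos 22°, −sin 22°), v₂ = (sin 180°·cos 33°, cos 180°·cos 33°, −sin 33°).
n = v₁ × v₂ = (-0.487, -0.475, 0.731) (taken with n_z > 0).
Dip δ = arctan(|n_h|/n_z) = arctan(0.680/0.731) = 42.9°.
Dip direction = atan2(-0.487, -0.475) = 226° (azimuth of n's horizontal projection).

true dip 43°, dip direction 225°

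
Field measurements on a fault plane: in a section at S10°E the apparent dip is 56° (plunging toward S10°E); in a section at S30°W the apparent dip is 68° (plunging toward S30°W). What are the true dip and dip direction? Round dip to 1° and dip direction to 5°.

The two traces are lines in the plane: v₁ = (sin 170°·cos 56°, cos 170°·cos 56°, −sin 56°), v₂ = (sin 210°·cos 68°, cos 210°·cos 68°, −sin 68°).
Cross product v₁ × v₂ gives the pole to the plane: n ∝ (-0.242, -0.245, 0.135).
True dip = arccos(n_z / |n|) = arccos(0.3642) = 68.6°.
The horizontal component of n points toward azimuth atan2(n_x, n_y) = 225°, the dip direction.

true dip 69°, dip direction 225°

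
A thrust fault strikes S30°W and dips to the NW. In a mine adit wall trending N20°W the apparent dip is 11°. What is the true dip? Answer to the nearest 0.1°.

β = acute angle between strike S30°W and section N20°W = 50°.
tan δ = tan α / sin β = tan 11° / sin 50° = 0.1944 / 0.7660 = 0.2537
true dip = arctan 0.2537 = 14.24°

14.2°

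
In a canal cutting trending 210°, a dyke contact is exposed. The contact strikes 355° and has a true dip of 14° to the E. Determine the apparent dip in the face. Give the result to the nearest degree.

The section lies 35° from the strike.
tan α = tan 14° × sin 35° = 0.2493 × 0.5736 = 0.1430
α = arctan(0.1430) = 8.14°

8°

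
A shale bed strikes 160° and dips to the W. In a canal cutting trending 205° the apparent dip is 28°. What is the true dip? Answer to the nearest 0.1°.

36.9°

The section is 45° from the strike.
tan(true dip) = tan 28° / sin 45° = 0.7520
δ = arctan(0.7520) = 36.94°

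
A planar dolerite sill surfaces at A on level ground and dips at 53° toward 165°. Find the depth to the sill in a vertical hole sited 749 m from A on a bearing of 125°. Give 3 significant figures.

761 m

The hole lies 40° from the dip direction, so the down-dip offset is 749 × cos 40° = 573.77 m.
Depth = down-dip offset × tan(dip) = 573.77 × tan 53° = 573.77 × 1.3270
Depth = 761.41 m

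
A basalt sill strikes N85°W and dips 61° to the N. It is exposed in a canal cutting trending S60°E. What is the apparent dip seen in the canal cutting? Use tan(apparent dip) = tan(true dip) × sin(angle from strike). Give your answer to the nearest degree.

Angle between strike (N85°W) and section (S60°E): β = 25°.
tan(apparent dip) = tan 61° · sin 25° = 0.7624
α = arctan(0.7624) = 37.32°

37°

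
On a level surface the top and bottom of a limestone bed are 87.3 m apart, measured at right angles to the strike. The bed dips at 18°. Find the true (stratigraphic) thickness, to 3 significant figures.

27.0 m

True thickness t = w · sin(dip) = 87.3 × sin 18°
t = 87.3 × 0.3090 = 26.977 m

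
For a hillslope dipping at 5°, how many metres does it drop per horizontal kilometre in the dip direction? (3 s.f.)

87.5 m

drop per km = 1000 × tan 5° = 1000 × 0.0875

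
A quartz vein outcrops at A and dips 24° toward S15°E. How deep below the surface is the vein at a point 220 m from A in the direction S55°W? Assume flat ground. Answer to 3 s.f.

33.5 m

The hole lies 70° from the dip direction, so the down-dip offset is 220 × cos 70° = 75.24 m.
Depth = down-dip offset × tan(dip) = 75.24 × tan 24° = 75.24 × 0.4452
Depth = 33.50 m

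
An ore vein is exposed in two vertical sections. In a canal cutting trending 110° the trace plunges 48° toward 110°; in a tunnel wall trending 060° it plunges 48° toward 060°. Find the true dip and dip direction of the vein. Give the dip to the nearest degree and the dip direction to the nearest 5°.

Represent each trace as a vector plunging at its apparent dip toward its trend (east-north-up frame): v₁ = (0.629, -0.229, -0.743), v₂ = (0.579, 0.335, -0.743).
Cross product v₁ × v₂ gives the pole to the plane: n ∝ (0.419, 0.037, 0.343).
Dip δ = arctan(|n_h|/n_z) = arctan(0.420/0.343) = 50.8°.
Dip direction = atan2(0.419, 0.037) = 85° (azimuth of n's horizontal projection).

true dip 51°, dip direction 085°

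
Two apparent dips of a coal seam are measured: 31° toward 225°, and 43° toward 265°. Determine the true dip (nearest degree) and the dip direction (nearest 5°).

true dip 44°, dip direction 275°

The two traces are lines in the plane: v₁ = (sin 225°·cos 31°, cos 225°·cos 31°, −sin 31°), v₂ = (sin 265°·cos 43°, cos 265°·cos 43°, −sin 43°).
The plane normal is n = v₁ × v₂ ∝ (-0.381, 0.038, 0.403).
tan δ = √(n_x²+n_y²)/n_z = 0.382/0.403, so δ = 43.5°.
Dip direction = azimuth of (n_x, n_y) = atan2(-0.381, 0.038) = 276°.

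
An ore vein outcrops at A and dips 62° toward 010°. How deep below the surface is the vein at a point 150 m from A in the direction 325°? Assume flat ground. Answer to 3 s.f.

199 m

The hole lies 45° from the dip direction, so the down-dip offset is 150 × cos 45° = 106.07 m.
Depth = down-dip offset × tan(dip) = 106.07 × tan 62° = 106.07 × 1.8807
Depth = 199.48 m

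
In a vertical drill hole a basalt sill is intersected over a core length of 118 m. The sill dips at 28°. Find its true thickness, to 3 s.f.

104 m

True thickness t = h · cos(dip) = 118 × cos 28°
t = 118 × 0.8829 = 104.188 m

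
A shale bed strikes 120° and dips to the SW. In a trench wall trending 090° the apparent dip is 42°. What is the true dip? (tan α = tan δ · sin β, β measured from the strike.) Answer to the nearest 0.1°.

The section is 30° from the strike.
tan δ = tan α / sin β = tan 42° / sin 30° = 0.9004 / 0.5000 = 1.8008
δ = arctan(1.8008) = 60.96°

61.0°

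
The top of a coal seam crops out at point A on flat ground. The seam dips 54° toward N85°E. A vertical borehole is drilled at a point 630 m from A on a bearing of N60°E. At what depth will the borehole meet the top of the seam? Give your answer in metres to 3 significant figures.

The hole lies 25° from the dip direction, so the down-dip offset is 630 × cos 25° = 570.97 m.
Depth = down-dip offset × tan(dip) = 570.97 × tan 54° = 570.97 × 1.3764
Depth = 785.88 m

786 m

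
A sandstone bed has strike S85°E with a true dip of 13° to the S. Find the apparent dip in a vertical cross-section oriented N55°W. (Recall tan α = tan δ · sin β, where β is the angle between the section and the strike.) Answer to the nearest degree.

Angle between strike (S85°E) and section (N55°W): β = 30°.
tan(apparent dip) = tan 13° · sin 30° = 0.1154
α = arctan(0.1154) = 6.58°

7°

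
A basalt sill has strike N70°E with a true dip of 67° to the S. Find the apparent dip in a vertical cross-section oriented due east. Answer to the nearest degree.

Angle between strike (N70°E) and section (due east): β = 20°.
tan α = tan 67° × sin 20° = 2.3559 × 0.3420 = 0.8057
α = arctan(0.8057) = 38.86°

39°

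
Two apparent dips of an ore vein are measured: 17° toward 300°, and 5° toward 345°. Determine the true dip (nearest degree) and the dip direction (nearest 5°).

true dip 20°, dip direction 270°

Each apparent-dip line lies in the plane. As unit vectors (x east, y north, z up), v₁ plunges 17°→300° and v₂ plunges 5°→345°.
The plane normal is n = v₁ × v₂ ∝ (-0.240, -0.003, 0.674).
True dip = arccos(n_z / |n|) = arccos(0.9421) = 19.6°.
Dip direction = atan2(-0.240, -0.003) = 269° (azimuth of n's horizontal projection).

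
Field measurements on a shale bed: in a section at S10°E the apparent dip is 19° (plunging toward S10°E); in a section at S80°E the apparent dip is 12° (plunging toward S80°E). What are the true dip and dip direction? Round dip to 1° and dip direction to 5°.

Represent each trace as a vector plunging at its apparent dip toward its trend (east-north-up frame): v₁ = (0.164, -0.931, -0.326), v₂ = (0.963, -0.170, -0.208).
Cross product v₁ × v₂ gives the pole to the plane: n ∝ (0.138, -0.279, 0.869).
Dip δ = arctan(|n_h|/n_z) = arctan(0.312/0.869) = 19.7°.
The horizontal component of n points toward azimuth atan2(n_x, n_y) = 154°, the dip direction.

true dip 20°, dip direction 155°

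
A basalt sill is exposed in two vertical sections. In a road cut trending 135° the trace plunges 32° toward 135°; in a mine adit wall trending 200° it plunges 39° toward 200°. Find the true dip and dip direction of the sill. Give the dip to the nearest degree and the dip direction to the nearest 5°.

The two traces are lines in the plane: v₁ = (sin 135°·cos 32°, cos 135°·cos 32°, −sin 32°), v₂ = (sin 200°·cos 39°, cos 200°·cos 39°, −sin 39°).
Cross product v₁ × v₂ gives the pole to the plane: n ∝ (0.010, -0.518, 0.597).
Dip δ = arctan(|n_h|/n_z) = arctan(0.518/0.597) = 41.0°.
Dip direction = azimuth of (n_x, n_y) = atan2(0.010, -0.518) = 179°.

true dip 41°, dip direction 180°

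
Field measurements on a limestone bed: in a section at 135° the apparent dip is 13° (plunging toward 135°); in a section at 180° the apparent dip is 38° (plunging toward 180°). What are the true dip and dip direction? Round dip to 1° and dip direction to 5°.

true dip 42°, dip direction 210°

The two traces are lines in the plane: v₁ = (sin 135°·cos 13°, cos 135°·cos 13°, −sin 13°), v₂ = (sin 180°·cos 38°, cos 180°·cos 38°, −sin 38°).
n = v₁ × v₂ = (-0.247, -0.424, 0.543) (taken with n_z > 0).
Dip δ = arctan(|n_h|/n_z) = arctan(0.491/0.543) = 42.1°.
Dip direction = azimuth of (n_x, n_y) = atan2(-0.247, -0.424) = 210°.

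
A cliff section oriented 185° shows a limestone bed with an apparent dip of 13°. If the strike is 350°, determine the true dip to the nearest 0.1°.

β = acute angle between strike 350° and section 185° = 15°.
tan(true dip) = tan 13° / sin 15° = 0.8920
δ = arctan(0.8920) = 41.73°

41.7°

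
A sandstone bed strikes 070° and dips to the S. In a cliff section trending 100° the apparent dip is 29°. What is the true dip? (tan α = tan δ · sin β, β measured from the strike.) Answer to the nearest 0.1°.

β = acute angle between strike 070° and section 100° = 30°.
tan δ = tan α / sin β = tan 29° / sin 30° = 0.5543 / 0.5000 = 1.1086
δ = arctan(1.1086) = 47.95°

47.9°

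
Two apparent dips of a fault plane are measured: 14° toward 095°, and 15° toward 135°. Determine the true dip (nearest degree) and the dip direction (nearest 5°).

true dip 15°, dip direction 120°

Represent each trace as a vector plunging at its apparent dip toward its trend (east-north-up frame): v₁ = (0.967, -0.085, -0.242), v₂ = (0.683, -0.683, -0.259).
Cross product v₁ × v₂ gives the pole to the plane: n ∝ (0.143, -0.085, 0.602).
Dip δ = arctan(|n_h|/n_z) = arctan(0.167/0.602) = 15.5°.
Dip direction = atan2(0.143, -0.085) = 121° (azimuth of n's horizontal projection).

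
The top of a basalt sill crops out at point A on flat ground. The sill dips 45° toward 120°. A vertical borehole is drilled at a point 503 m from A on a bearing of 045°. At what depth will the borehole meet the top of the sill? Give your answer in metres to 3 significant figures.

The hole lies 75° from the dip direction, so the down-dip offset is 503 × cos 75° = 130.19 m.
Depth = down-dip offset × tan(dip) = 130.19 × tan 45° = 130.19 × 1.0000
Depth = 130.19 m

130 m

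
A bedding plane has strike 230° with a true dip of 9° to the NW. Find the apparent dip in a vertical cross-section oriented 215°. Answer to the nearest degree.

The strike is 230° and the section trends 215°; the acute angle between them is β = 15°.
tan(apparent dip) = tan 9° · sin 15° = 0.0410
α = arctan(0.0410) = 2.35°

2°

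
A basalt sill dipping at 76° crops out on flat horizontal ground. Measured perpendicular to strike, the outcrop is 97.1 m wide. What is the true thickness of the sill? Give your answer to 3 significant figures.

True thickness t = w · sin(dip) = 97.1 × sin 76°
t = 97.1 × 0.9703 = 94.216 m

94.2 m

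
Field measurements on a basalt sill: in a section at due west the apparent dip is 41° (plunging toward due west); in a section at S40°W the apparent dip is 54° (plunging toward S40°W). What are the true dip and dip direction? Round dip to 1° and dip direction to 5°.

The two traces are lines in the plane: v₁ = (sin 270°·cos 41°, cos 270°·cos 41°, −sin 41°), v₂ = (sin 220°·cos 54°, cos 220°·cos 54°, −sin 54°).
n = v₁ × v₂ = (-0.295, -0.363, 0.340) (taken with n_z > 0).
True dip = arccos(n_z / |n|) = arccos(0.5877) = 54.0°.
Dip direction = azimuth of (n_x, n_y) = atan2(-0.295, -0.363) = 219°.

true dip 54°, dip direction 220°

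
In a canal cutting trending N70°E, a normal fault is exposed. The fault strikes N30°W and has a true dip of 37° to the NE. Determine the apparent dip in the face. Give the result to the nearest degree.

The section lies 80° from the strike.
tan α = tan 37° × sin 80° = 0.7536 × 0.9848 = 0.7421
apparent dip = arctan 0.7421 = 36.58°

37°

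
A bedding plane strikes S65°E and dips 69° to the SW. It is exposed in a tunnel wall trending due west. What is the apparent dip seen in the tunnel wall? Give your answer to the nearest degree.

48°

The section lies 25° from the strike.
tan α = tan 69° × sin 25° = 2.6051 × 0.4226 = 1.1010
α = arctan(1.1010) = 47.75°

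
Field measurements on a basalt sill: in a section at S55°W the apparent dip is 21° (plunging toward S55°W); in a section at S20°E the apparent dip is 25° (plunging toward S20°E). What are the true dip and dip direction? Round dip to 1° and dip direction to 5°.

Represent each trace as a vector plunging at its apparent dip toward its trend (east-north-up frame): v₁ = (-0.765, -0.535, -0.358), v₂ = (0.310, -0.852, -0.423).
Cross product v₁ × v₂ gives the pole to the plane: n ∝ (-0.079, -0.434, 0.817).
tan δ = √(n_x²+n_y²)/n_z = 0.441/0.817, so δ = 28.4°.
Dip direction = azimuth of (n_x, n_y) = atan2(-0.079, -0.434) = 190°.

true dip 28°, dip direction 190°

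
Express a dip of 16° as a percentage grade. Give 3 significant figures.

grade % = 100 × tan 16° = 100 × 0.2867

28.7%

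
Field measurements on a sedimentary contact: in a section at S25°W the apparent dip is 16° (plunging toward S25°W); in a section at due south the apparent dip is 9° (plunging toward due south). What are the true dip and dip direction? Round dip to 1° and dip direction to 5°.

Represent each trace as a vector plunging at its apparent dip toward its trend (east-north-up frame): v₁ = (-0.406, -0.871, -0.276), v₂ = (0.000, -0.988, -0.156).
Cross product v₁ × v₂ gives the pole to the plane: n ∝ (-0.136, -0.064, 0.401).
True dip = arccos(n_z / |n|) = arccos(0.9366) = 20.5°.
Dip direction = atan2(-0.136, -0.064) = 245° (azimuth of n's horizontal projection).

true dip 21°, dip direction 245°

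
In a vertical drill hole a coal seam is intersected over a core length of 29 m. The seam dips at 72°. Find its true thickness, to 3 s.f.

True thickness t = h · cos(dip) = 29 × cos 72°
t = 29 × 0.3090 = 8.961 m

8.96 m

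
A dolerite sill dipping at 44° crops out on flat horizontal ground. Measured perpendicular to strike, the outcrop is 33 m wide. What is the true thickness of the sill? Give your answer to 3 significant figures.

22.9 m

True thickness t = w · sin(dip) = 33 × sin 44°
t = 33 × 0.6947 = 22.924 m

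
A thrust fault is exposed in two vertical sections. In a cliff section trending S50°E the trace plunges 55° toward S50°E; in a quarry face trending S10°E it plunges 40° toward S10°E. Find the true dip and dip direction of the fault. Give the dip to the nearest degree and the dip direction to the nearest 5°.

true dip 56°, dip direction 115°

Represent each trace as a vector plunging at its apparent dip toward its trend (east-north-up frame): v₁ = (0.439, -0.369, -0.819), v₂ = (0.133, -0.754, -0.643).
The plane normal is n = v₁ × v₂ ∝ (0.381, -0.173, 0.282).
True dip = arccos(n_z / |n|) = arccos(0.5593) = 56.0°.
The horizontal component of n points toward azimuth atan2(n_x, n_y) = 114°, the dip direction.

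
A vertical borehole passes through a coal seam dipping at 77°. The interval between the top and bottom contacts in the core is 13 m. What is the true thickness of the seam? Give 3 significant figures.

True thickness t = h · cos(dip) = 13 × cos 77°
t = 13 × 0.2250 = 2.924 m

2.92 m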